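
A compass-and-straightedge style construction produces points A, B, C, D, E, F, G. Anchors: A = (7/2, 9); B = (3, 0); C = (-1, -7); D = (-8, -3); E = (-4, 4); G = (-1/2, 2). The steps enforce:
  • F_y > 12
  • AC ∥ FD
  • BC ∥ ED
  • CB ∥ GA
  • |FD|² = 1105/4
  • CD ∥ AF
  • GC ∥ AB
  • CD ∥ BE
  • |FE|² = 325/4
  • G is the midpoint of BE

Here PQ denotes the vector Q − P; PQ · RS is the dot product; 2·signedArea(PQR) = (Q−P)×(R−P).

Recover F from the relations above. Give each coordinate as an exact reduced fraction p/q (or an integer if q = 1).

1. F_x = -7/2  [AC ∥ FD ∩ CD ∥ AF]
2. F_y = 13  [AC ∥ FD ∩ CD ∥ AF]
   → F = (-7/2, 13)

F = (-7/2, 13)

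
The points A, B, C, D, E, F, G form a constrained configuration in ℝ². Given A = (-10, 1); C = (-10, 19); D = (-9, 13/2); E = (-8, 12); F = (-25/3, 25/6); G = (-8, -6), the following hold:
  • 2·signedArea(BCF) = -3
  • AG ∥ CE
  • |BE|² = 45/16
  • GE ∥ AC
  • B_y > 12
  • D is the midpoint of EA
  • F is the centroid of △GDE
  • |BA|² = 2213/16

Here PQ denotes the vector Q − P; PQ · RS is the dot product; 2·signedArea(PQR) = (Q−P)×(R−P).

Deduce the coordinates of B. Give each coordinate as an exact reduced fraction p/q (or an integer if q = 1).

1. B_x = -19/2  [line 89/6·x + 5/3·y + 359/3 = 0 ∩ |BE|² = 45/16]
2. B_y = 51/4  [line 89/6·x + 5/3·y + 359/3 = 0 ∩ |BE|² = 45/16]
   → B = (-19/2, 51/4)

B = (-19/2, 51/4)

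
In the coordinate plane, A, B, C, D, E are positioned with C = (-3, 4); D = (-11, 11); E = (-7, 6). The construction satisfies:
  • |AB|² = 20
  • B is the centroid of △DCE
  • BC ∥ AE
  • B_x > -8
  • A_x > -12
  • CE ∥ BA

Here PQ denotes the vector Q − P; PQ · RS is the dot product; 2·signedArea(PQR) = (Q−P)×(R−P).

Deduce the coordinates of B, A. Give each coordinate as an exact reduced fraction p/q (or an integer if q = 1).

1. B_x = -7  [B is the centroid of △DCE]
2. B_y = 7  [B is the centroid of △DCE]
   → B = (-7, 7)
3. A_x = -11  [BC ∥ AE ∩ CE ∥ BA]
4. A_y = 9  [BC ∥ AE ∩ CE ∥ BA]
   → A = (-11, 9)

A = (-11, 9)
B = (-7, 7)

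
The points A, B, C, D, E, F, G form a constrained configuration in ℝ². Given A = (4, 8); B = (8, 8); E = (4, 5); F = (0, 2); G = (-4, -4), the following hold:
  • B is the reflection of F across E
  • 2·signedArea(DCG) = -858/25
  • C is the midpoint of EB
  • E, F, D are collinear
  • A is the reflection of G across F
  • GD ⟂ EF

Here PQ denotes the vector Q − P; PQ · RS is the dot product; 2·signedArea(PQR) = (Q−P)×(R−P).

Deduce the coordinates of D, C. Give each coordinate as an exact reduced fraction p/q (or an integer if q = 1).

C = (6, 13/2)
D = (-136/25, -52/25)

1. D_x = -136/25  [E, F, D are collinear ∩ GD ⟂ EF]
2. D_y = -52/25  [E, F, D are collinear ∩ GD ⟂ EF]
   → D = (-136/25, -52/25)
3. C_x = 6  [C is the midpoint of EB]
4. C_y = 13/2  [C is the midpoint of EB]
   → C = (6, 13/2)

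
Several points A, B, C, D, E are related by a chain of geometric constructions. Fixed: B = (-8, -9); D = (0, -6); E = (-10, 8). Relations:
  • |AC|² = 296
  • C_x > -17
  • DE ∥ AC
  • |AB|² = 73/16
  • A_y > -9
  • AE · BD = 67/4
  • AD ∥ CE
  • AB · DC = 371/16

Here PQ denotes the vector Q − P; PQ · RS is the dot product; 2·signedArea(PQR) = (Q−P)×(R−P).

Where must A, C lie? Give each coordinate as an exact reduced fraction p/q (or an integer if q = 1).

1. A_x = -6  [line -8·x + -3·y + -291/4 = 0 ∩ |AB|² = 73/16]
2. A_y = -33/4  [line -8·x + -3·y + -291/4 = 0 ∩ |AB|² = 73/16]
   → A = (-6, -33/4)
3. C_x = -16  [AD ∥ CE ∩ DE ∥ AC]
4. C_y = 23/4  [AD ∥ CE ∩ DE ∥ AC]
   → C = (-16, 23/4)

A = (-6, -33/4)
C = (-16, 23/4)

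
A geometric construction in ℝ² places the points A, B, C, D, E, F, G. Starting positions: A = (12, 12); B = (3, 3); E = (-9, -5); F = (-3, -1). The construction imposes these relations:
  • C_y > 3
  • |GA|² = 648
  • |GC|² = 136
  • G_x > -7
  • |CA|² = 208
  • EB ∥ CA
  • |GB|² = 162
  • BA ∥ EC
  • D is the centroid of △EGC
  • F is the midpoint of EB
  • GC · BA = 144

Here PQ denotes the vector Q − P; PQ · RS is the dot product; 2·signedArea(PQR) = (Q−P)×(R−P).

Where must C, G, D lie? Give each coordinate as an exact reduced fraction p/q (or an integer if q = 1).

C = (0, 4)
D = (-5, -7/3)
G = (-6, -6)

1. C_x = 0  [EB ∥ CA ∩ BA ∥ EC]
2. C_y = 4  [EB ∥ CA ∩ BA ∥ EC]
   → C = (0, 4)
3. G_x = -6  [line -9·x + -9·y + -108 = 0 ∩ |GA|² = 648]
4. G_y = -6  [line -9·x + -9·y + -108 = 0 ∩ |GA|² = 648]
   → G = (-6, -6)
5. D_x = -5  [D is the centroid of △EGC]
6. D_y = -7/3  [D is the centroid of △EGC]
   → D = (-5, -7/3)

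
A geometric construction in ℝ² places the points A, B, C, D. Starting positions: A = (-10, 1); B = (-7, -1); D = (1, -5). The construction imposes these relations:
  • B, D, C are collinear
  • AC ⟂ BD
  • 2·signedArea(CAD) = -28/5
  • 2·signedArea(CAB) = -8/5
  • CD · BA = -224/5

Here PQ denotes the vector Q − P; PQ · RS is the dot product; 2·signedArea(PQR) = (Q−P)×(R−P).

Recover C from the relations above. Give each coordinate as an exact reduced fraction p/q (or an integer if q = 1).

1. C_x = -51/5  [B, D, C are collinear ∩ AC ⟂ BD]
2. C_y = 3/5  [B, D, C are collinear ∩ AC ⟂ BD]
   → C = (-51/5, 3/5)

C = (-51/5, 3/5)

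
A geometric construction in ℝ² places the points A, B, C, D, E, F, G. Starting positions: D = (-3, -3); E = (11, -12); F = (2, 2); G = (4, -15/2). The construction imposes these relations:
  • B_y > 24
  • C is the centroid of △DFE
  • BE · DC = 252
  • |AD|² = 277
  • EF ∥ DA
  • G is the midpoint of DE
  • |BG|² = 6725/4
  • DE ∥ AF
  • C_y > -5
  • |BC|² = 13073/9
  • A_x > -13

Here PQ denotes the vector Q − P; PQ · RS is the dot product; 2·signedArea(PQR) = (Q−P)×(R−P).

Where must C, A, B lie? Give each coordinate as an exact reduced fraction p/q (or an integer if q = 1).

A = (-12, 11)
B = (-21, 25)
C = (10/3, -13/3)

1. C_x = 10/3  [C is the centroid of △DFE]
2. C_y = -13/3  [C is the centroid of △DFE]
   → C = (10/3, -13/3)
3. A_x = -12  [DE ∥ AF ∩ EF ∥ DA]
4. A_y = 11  [DE ∥ AF ∩ EF ∥ DA]
   → A = (-12, 11)
5. B_x = -21  [line -19/3·x + 4/3·y + -499/3 = 0 ∩ |BG|² = 6725/4]
6. B_y = 25  [line -19/3·x + 4/3·y + -499/3 = 0 ∩ |BG|² = 6725/4]
   → B = (-21, 25)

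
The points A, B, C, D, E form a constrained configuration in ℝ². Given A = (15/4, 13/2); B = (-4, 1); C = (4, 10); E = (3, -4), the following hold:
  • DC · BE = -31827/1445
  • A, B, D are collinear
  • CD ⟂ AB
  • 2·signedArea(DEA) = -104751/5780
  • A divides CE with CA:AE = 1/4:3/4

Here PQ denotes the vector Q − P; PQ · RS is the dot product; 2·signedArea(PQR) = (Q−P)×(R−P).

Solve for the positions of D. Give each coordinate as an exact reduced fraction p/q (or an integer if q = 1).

1. D_x = 8046/1445  [A, B, D are collinear ∩ CD ⟂ AB]
2. D_y = 11257/1445  [A, B, D are collinear ∩ CD ⟂ AB]
   → D = (8046/1445, 11257/1445)

D = (8046/1445, 11257/1445)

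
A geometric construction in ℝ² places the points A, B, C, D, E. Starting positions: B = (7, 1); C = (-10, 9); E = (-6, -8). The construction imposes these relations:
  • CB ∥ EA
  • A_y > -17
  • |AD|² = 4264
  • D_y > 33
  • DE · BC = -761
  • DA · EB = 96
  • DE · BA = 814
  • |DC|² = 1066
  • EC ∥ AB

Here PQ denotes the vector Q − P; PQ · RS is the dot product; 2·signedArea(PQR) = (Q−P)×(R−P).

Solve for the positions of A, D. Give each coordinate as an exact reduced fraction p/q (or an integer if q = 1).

1. A_x = 11  [EC ∥ AB ∩ CB ∥ EA]
2. A_y = -16  [EC ∥ AB ∩ CB ∥ EA]
   → A = (11, -16)
3. D_x = -31  [DA · EB = 96 ∩ DE · BA = 814]
4. D_y = 34  [DA · EB = 96 ∩ DE · BA = 814]
   → D = (-31, 34)

A = (11, -16)
D = (-31, 34)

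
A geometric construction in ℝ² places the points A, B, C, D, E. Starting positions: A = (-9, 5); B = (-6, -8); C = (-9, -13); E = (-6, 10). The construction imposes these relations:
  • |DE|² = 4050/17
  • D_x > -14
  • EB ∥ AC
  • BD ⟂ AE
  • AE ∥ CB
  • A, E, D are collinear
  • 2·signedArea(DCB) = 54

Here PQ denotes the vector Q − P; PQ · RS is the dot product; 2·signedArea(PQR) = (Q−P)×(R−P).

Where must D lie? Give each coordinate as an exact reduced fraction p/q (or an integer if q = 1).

1. D_x = -237/17  [A, E, D are collinear ∩ BD ⟂ AE]
2. D_y = -55/17  [A, E, D are collinear ∩ BD ⟂ AE]
   → D = (-237/17, -55/17)

D = (-237/17, -55/17)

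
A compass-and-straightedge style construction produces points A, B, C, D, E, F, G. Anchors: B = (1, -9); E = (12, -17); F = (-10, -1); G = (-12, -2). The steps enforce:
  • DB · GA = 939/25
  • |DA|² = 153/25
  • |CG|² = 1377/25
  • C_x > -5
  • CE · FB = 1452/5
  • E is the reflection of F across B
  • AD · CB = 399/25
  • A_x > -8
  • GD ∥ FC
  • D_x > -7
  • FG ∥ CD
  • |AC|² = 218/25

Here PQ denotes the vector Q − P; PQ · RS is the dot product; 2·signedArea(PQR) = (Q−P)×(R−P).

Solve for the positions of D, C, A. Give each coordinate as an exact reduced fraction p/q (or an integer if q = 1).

A = (-37/5, -12/5)
C = (-24/5, -19/5)
D = (-34/5, -24/5)

1. C_x = -24/5  [line -11·x + 8·y + -112/5 = 0 ∩ |CG|² = 1377/25]
2. C_y = -19/5  [line -11·x + 8·y + -112/5 = 0 ∩ |CG|² = 1377/25]
   → C = (-24/5, -19/5)
3. D_x = -34/5  [FG ∥ CD ∩ GD ∥ FC]
4. D_y = -24/5  [FG ∥ CD ∩ GD ∥ FC]
   → D = (-34/5, -24/5)
5. A_x = -37/5  [DB · GA = 939/25 ∩ AD · CB = 399/25]
6. A_y = -12/5  [DB · GA = 939/25 ∩ AD · CB = 399/25]
   → A = (-37/5, -12/5)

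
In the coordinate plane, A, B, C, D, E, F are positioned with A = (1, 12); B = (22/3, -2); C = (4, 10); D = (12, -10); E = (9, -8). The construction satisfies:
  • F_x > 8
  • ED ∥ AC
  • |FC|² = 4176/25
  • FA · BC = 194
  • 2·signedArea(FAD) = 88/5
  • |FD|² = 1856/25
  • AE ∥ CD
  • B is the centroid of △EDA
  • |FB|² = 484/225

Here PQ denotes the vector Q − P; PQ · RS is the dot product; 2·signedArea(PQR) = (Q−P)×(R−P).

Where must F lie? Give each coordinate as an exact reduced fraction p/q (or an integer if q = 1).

F = (44/5, -2)

1. F_x = 44/5  [2·signedArea(FAD) = 88/5 ∩ FA · BC = 194]
2. F_y = -2  [2·signedArea(FAD) = 88/5 ∩ FA · BC = 194]
   → F = (44/5, -2)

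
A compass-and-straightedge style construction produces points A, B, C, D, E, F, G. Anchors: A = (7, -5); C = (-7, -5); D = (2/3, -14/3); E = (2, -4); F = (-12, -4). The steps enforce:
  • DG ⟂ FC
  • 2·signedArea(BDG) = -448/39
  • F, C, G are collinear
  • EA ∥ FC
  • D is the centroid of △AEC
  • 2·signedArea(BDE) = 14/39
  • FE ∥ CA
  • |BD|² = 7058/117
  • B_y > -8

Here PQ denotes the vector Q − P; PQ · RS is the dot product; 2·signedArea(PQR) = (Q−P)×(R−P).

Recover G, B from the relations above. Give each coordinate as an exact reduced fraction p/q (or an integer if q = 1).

1. G_x = 4/13  [F, C, G are collinear ∩ DG ⟂ FC]
2. G_y = -84/13  [F, C, G are collinear ∩ DG ⟂ FC]
   → G = (4/13, -84/13)
3. B_x = -83/13  [2·signedArea(BDE) = 14/39 ∩ 2·signedArea(BDG) = -448/39]
4. B_y = -103/13  [2·signedArea(BDE) = 14/39 ∩ 2·signedArea(BDG) = -448/39]
   → B = (-83/13, -103/13)

B = (-83/13, -103/13)
G = (4/13, -84/13)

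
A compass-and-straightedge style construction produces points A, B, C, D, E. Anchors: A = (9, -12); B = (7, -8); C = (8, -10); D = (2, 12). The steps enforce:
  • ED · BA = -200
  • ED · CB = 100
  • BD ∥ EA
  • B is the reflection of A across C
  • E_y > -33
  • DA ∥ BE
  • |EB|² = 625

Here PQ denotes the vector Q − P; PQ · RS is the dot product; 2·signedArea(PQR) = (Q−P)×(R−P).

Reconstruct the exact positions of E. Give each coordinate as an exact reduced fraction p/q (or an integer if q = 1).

E = (14, -32)

1. E_x = 14  [BD ∥ EA ∩ DA ∥ BE]
2. E_y = -32  [BD ∥ EA ∩ DA ∥ BE]
   → E = (14, -32)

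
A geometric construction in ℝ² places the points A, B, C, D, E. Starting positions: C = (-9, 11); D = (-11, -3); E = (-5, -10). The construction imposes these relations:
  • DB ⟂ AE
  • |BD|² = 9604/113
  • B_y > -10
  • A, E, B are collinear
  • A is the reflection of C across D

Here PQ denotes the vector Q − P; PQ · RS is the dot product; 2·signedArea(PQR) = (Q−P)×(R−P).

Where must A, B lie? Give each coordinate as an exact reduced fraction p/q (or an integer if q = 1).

1. A_x = -13  [A is the reflection of C across D]
2. A_y = -17  [A is the reflection of C across D]
   → A = (-13, -17)
3. B_x = -557/113  [A, E, B are collinear ∩ DB ⟂ AE]
4. B_y = -1123/113  [A, E, B are collinear ∩ DB ⟂ AE]
   → B = (-557/113, -1123/113)

A = (-13, -17)
B = (-557/113, -1123/113)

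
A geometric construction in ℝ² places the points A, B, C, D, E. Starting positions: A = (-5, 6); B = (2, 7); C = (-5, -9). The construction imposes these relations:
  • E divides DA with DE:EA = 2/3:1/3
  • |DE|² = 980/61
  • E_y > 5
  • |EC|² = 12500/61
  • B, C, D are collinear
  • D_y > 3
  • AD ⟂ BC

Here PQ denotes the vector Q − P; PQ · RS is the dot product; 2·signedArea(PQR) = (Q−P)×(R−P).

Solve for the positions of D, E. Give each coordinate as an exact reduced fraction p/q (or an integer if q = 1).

1. D_x = 31/61  [B, C, D are collinear ∩ AD ⟂ BC]
2. D_y = 219/61  [B, C, D are collinear ∩ AD ⟂ BC]
   → D = (31/61, 219/61)
3. E_x = -193/61  [E divides DA with DE:EA = 2/3:1/3]
4. E_y = 317/61  [E divides DA with DE:EA = 2/3:1/3]
   → E = (-193/61, 317/61)

D = (31/61, 219/61)
E = (-193/61, 317/61)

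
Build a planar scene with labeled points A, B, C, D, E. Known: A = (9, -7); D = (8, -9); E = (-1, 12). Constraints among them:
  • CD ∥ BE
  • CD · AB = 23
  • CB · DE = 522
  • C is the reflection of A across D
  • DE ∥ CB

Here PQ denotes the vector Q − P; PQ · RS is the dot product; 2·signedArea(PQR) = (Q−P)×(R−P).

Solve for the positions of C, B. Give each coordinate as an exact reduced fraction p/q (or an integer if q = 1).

1. C_x = 7  [C is the reflection of A across D]
2. C_y = -11  [C is the reflection of A across D]
   → C = (7, -11)
3. B_x = -2  [CD ∥ BE ∩ DE ∥ CB]
4. B_y = 10  [CD ∥ BE ∩ DE ∥ CB]
   → B = (-2, 10)

B = (-2, 10)
C = (7, -11)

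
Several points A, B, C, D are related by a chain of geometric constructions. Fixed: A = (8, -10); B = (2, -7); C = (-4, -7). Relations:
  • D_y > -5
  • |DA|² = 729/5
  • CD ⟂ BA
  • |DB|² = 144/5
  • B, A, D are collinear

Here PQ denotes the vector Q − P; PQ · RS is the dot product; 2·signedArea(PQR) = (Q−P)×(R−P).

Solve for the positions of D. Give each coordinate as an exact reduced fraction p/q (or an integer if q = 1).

1. D_x = -14/5  [B, A, D are collinear ∩ CD ⟂ BA]
2. D_y = -23/5  [B, A, D are collinear ∩ CD ⟂ BA]
   → D = (-14/5, -23/5)

D = (-14/5, -23/5)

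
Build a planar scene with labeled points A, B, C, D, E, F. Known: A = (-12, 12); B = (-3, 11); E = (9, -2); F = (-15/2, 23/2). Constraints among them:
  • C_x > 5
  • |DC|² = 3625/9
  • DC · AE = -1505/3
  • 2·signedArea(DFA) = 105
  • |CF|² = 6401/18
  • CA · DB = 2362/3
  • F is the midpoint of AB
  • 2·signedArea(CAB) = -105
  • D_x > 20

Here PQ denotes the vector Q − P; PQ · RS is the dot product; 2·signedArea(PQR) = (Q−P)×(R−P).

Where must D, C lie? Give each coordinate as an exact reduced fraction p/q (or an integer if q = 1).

1. C_x = 6  [line 1·x + 9·y + 9 = 0 ∩ |CF|² = 6401/18]
2. C_y = -5/3  [line 1·x + 9·y + 9 = 0 ∩ |CF|² = 6401/18]
   → C = (6, -5/3)
3. D_x = 21  [DC · AE = -1505/3 ∩ CA · DB = 2362/3]
4. D_y = -15  [DC · AE = -1505/3 ∩ CA · DB = 2362/3]
   → D = (21, -15)

C = (6, -5/3)
D = (21, -15)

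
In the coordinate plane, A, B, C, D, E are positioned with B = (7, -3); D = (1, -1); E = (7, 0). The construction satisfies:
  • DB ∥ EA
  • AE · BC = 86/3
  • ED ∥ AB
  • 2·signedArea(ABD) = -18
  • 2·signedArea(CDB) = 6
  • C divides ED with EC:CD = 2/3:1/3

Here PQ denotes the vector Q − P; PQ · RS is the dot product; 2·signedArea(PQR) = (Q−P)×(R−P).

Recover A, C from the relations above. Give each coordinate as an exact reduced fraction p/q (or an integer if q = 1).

A = (13, -2)
C = (3, -2/3)

1. A_x = 13  [ED ∥ AB ∩ DB ∥ EA]
2. A_y = -2  [ED ∥ AB ∩ DB ∥ EA]
   → A = (13, -2)
3. C_x = 3  [C divides ED with EC:CD = 2/3:1/3]
4. C_y = -2/3  [C divides ED with EC:CD = 2/3:1/3]
   → C = (3, -2/3)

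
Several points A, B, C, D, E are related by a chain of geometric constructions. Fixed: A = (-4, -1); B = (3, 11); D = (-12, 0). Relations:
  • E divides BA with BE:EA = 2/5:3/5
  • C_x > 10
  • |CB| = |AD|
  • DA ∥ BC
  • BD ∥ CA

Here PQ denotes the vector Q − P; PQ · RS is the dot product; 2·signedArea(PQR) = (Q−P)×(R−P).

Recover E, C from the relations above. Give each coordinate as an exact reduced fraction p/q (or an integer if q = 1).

C = (11, 10)
E = (1/5, 31/5)

1. E_x = 1/5  [E divides BA with BE:EA = 2/5:3/5]
2. E_y = 31/5  [E divides BA with BE:EA = 2/5:3/5]
   → E = (1/5, 31/5)
3. C_x = 11  [BD ∥ CA ∩ DA ∥ BC]
4. C_y = 10  [BD ∥ CA ∩ DA ∥ BC]
   → C = (11, 10)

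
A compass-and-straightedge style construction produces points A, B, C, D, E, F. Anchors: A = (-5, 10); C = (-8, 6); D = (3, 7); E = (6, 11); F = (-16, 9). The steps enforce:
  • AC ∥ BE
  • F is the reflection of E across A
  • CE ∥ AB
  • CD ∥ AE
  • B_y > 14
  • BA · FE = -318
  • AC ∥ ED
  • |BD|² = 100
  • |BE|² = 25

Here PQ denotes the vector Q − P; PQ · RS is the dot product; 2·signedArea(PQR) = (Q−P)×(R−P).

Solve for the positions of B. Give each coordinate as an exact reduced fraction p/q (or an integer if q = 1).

1. B_x = 9  [AC ∥ BE ∩ CE ∥ AB]
2. B_y = 15  [AC ∥ BE ∩ CE ∥ AB]
   → B = (9, 15)

B = (9, 15)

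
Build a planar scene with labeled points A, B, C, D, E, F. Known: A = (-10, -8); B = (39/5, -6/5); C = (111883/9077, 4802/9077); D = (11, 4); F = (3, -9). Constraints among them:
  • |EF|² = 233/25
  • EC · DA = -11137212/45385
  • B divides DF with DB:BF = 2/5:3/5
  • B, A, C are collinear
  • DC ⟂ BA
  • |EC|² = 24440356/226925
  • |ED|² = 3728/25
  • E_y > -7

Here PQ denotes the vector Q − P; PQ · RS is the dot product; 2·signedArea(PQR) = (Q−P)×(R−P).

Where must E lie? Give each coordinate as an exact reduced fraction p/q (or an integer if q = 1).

E = (23/5, -32/5)

1. E_x = 23/5  [line 21·x + 12·y + -99/5 = 0 ∩ |EF|² = 233/25]
2. E_y = -32/5  [line 21·x + 12·y + -99/5 = 0 ∩ |EF|² = 233/25]
   → E = (23/5, -32/5)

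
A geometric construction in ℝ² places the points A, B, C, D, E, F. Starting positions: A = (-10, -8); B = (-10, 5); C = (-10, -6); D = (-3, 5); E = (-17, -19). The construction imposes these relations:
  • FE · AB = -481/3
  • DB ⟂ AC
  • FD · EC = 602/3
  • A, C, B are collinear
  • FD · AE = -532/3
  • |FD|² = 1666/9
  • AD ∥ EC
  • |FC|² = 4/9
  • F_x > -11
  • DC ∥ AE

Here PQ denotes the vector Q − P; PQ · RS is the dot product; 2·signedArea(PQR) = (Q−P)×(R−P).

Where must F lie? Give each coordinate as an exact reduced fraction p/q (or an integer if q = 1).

F = (-10, -20/3)

1. F_x = -10  [FE · AB = -481/3 ∩ FD · AE = -532/3]
2. F_y = -20/3  [FE · AB = -481/3 ∩ FD · AE = -532/3]
   → F = (-10, -20/3)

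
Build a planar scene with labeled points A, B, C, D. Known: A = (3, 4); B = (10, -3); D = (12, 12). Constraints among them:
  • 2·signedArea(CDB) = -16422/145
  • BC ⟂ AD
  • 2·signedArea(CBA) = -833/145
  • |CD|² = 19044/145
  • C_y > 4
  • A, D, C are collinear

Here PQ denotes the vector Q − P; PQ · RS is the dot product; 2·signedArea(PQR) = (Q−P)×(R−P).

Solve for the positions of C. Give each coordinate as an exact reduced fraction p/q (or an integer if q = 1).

1. C_x = 498/145  [A, D, C are collinear ∩ BC ⟂ AD]
2. C_y = 636/145  [A, D, C are collinear ∩ BC ⟂ AD]
   → C = (498/145, 636/145)

C = (498/145, 636/145)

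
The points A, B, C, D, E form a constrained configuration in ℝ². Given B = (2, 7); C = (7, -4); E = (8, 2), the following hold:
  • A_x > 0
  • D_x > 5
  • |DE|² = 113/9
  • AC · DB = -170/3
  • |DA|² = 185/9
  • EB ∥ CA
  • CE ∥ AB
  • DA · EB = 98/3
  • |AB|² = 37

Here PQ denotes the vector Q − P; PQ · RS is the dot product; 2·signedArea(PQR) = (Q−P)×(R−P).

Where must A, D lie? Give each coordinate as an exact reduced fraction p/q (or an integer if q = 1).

1. A_x = 1  [CE ∥ AB ∩ EB ∥ CA]
2. A_y = 1  [CE ∥ AB ∩ EB ∥ CA]
   → A = (1, 1)
3. D_x = 16/3  [line 6·x + -5·y + -101/3 = 0 ∩ |DA|² = 185/9]
4. D_y = -1/3  [line 6·x + -5·y + -101/3 = 0 ∩ |DA|² = 185/9]
   → D = (16/3, -1/3)

A = (1, 1)
D = (16/3, -1/3)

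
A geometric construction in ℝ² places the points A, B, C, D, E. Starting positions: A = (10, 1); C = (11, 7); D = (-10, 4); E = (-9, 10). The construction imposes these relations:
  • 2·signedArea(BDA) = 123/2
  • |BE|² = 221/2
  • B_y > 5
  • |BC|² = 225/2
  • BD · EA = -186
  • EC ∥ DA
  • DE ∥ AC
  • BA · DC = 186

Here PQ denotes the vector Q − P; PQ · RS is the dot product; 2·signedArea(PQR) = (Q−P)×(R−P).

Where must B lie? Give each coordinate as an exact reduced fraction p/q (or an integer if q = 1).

1. B_x = 1/2  [2·signedArea(BDA) = 123/2 ∩ BD · EA = -186]
2. B_y = 11/2  [2·signedArea(BDA) = 123/2 ∩ BD · EA = -186]
   → B = (1/2, 11/2)

B = (1/2, 11/2)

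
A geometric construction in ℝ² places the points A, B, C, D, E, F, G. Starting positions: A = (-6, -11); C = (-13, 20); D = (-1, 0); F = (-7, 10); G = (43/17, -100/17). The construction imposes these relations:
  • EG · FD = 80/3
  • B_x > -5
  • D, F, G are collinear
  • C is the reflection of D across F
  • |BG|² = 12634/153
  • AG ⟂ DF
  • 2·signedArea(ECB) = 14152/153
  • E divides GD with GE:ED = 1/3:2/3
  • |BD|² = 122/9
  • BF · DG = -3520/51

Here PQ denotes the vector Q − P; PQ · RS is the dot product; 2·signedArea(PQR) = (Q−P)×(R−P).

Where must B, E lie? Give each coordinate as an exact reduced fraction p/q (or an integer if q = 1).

1. E_x = 23/17  [E divides GD with GE:ED = 1/3:2/3]
2. E_y = -200/51  [E divides GD with GE:ED = 1/3:2/3]
   → E = (23/17, -200/51)
3. B_x = -14/3  [BF · DG = -3520/51 ∩ 2·signedArea(ECB) = 14152/153]
4. B_y = -1/3  [BF · DG = -3520/51 ∩ 2·signedArea(ECB) = 14152/153]
   → B = (-14/3, -1/3)

B = (-14/3, -1/3)
E = (23/17, -200/51)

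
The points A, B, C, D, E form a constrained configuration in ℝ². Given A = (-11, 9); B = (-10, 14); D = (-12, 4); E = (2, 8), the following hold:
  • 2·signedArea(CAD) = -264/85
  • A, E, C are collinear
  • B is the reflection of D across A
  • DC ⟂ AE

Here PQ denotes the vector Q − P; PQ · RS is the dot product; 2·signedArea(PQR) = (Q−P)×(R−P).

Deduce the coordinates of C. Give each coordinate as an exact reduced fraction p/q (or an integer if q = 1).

C = (-987/85, 769/85)

1. C_x = -987/85  [A, E, C are collinear ∩ DC ⟂ AE]
2. C_y = 769/85  [A, E, C are collinear ∩ DC ⟂ AE]
   → C = (-987/85, 769/85)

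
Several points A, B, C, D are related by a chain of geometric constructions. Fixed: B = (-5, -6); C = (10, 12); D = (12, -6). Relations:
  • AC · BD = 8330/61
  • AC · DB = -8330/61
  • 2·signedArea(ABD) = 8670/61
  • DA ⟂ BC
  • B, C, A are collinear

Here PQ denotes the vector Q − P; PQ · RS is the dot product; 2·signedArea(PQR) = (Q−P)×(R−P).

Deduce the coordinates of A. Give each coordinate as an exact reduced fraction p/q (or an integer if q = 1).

A = (120/61, 144/61)

1. A_x = 120/61  [B, C, A are collinear ∩ DA ⟂ BC]
2. A_y = 144/61  [B, C, A are collinear ∩ DA ⟂ BC]
   → A = (120/61, 144/61)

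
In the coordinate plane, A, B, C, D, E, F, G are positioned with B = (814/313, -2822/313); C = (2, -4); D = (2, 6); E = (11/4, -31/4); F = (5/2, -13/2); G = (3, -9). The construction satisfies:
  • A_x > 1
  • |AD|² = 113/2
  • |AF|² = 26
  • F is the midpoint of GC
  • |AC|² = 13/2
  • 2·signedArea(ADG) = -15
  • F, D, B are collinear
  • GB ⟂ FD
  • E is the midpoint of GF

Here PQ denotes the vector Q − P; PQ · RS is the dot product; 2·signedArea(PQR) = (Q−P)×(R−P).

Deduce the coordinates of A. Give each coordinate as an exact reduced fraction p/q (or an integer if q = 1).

A = (3/2, -3/2)

1. A_x = 3/2  [line 15·x + 1·y + -21 = 0 ∩ |AD|² = 113/2]
2. A_y = -3/2  [line 15·x + 1·y + -21 = 0 ∩ |AD|² = 113/2]
   → A = (3/2, -3/2)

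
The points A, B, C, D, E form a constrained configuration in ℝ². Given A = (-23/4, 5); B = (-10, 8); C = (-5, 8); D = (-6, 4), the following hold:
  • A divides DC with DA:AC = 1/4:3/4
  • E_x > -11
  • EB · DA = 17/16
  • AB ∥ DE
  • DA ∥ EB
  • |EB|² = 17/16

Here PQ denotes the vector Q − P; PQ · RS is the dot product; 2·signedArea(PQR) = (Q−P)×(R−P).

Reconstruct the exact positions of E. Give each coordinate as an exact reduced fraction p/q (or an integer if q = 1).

1. E_x = -41/4  [DA ∥ EB ∩ AB ∥ DE]
2. E_y = 7  [DA ∥ EB ∩ AB ∥ DE]
   → E = (-41/4, 7)

E = (-41/4, 7)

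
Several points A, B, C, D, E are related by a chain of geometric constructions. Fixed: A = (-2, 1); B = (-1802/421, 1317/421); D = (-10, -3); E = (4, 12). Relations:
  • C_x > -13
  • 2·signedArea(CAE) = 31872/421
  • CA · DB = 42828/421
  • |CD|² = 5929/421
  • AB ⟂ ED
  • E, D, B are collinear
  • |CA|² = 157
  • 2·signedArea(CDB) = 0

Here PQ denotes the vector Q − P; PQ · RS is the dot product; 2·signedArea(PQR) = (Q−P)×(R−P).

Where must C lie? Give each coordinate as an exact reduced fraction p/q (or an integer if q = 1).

1. C_x = -5288/421  [2·signedArea(CDB) = 0 ∩ 2·signedArea(CAE) = 31872/421]
2. C_y = -2418/421  [2·signedArea(CDB) = 0 ∩ 2·signedArea(CAE) = 31872/421]
   → C = (-5288/421, -2418/421)

C = (-5288/421, -2418/421)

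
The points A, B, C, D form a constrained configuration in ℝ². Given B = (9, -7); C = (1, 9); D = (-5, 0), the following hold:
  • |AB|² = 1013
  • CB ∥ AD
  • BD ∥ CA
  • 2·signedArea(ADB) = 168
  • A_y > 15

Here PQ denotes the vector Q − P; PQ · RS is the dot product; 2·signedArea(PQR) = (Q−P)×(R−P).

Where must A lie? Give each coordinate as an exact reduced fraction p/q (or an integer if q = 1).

A = (-13, 16)

1. A_x = -13  [CB ∥ AD ∩ BD ∥ CA]
2. A_y = 16  [CB ∥ AD ∩ BD ∥ CA]
   → A = (-13, 16)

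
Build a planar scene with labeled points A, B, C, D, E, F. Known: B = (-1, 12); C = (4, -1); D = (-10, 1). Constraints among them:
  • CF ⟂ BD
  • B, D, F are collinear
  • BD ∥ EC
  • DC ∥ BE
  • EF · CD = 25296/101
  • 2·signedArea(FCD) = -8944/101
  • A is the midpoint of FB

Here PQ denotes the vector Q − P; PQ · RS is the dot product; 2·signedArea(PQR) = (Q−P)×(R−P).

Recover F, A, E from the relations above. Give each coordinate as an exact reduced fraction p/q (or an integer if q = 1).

1. F_x = -542/101  [B, D, F are collinear ∩ CF ⟂ BD]
2. F_y = 673/101  [B, D, F are collinear ∩ CF ⟂ BD]
   → F = (-542/101, 673/101)
3. A_x = -643/202  [A is the midpoint of FB]
4. A_y = 1885/202  [A is the midpoint of FB]
   → A = (-643/202, 1885/202)
5. E_x = 13  [BD ∥ EC ∩ DC ∥ BE]
6. E_y = 10  [BD ∥ EC ∩ DC ∥ BE]
   → E = (13, 10)

A = (-643/202, 1885/202)
E = (13, 10)
F = (-542/101, 673/101)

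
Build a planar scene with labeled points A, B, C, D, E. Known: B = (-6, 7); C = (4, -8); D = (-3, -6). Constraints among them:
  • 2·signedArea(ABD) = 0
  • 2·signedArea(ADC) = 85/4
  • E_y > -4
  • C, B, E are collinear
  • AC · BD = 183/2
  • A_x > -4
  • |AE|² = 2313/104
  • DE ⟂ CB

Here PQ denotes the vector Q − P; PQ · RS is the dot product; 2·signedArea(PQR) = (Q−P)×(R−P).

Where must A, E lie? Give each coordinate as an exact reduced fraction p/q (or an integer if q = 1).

1. A_x = -15/4  [2·signedArea(ABD) = 0 ∩ 2·signedArea(ADC) = 85/4]
2. A_y = -11/4  [2·signedArea(ABD) = 0 ∩ 2·signedArea(ADC) = 85/4]
   → A = (-15/4, -11/4)
3. E_x = 12/13  [C, B, E are collinear ∩ DE ⟂ CB]
4. E_y = -44/13  [C, B, E are collinear ∩ DE ⟂ CB]
   → E = (12/13, -44/13)

A = (-15/4, -11/4)
E = (12/13, -44/13)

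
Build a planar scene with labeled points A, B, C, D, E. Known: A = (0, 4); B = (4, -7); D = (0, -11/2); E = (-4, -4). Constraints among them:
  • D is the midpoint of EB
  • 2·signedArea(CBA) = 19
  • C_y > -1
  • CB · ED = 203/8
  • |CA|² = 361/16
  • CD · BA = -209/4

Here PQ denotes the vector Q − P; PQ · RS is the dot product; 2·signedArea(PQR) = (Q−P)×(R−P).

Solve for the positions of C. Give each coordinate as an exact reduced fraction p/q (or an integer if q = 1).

C = (0, -3/4)

1. C_x = 0  [CD · BA = -209/4 ∩ 2·signedArea(CBA) = 19]
2. C_y = -3/4  [CD · BA = -209/4 ∩ 2·signedArea(CBA) = 19]
   → C = (0, -3/4)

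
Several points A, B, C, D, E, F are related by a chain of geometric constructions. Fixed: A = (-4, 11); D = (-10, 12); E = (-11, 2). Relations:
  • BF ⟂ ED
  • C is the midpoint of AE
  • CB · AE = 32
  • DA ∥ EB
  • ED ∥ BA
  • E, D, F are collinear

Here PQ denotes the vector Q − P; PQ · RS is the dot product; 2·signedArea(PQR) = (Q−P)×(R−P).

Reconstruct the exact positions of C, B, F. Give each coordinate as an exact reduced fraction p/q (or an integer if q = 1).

B = (-5, 1)
C = (-15/2, 13/2)
F = (-1115/101, 162/101)

1. C_x = -15/2  [C is the midpoint of AE]
2. C_y = 13/2  [C is the midpoint of AE]
   → C = (-15/2, 13/2)
3. B_x = -5  [ED ∥ BA ∩ DA ∥ EB]
4. B_y = 1  [ED ∥ BA ∩ DA ∥ EB]
   → B = (-5, 1)
5. F_x = -1115/101  [E, D, F are collinear ∩ BF ⟂ ED]
6. F_y = 162/101  [E, D, F are collinear ∩ BF ⟂ ED]
   → F = (-1115/101, 162/101)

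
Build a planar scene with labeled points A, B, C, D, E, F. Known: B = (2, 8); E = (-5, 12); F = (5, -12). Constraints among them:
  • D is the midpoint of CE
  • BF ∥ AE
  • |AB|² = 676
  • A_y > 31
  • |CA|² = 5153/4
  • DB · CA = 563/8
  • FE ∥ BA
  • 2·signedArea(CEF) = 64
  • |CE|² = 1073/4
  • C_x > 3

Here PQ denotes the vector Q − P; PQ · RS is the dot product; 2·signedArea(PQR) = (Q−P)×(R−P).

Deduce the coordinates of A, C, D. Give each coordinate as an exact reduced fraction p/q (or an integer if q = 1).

A = (-8, 32)
C = (7/2, -2)
D = (-3/4, 5)

1. A_x = -8  [BF ∥ AE ∩ FE ∥ BA]
2. A_y = 32  [BF ∥ AE ∩ FE ∥ BA]
   → A = (-8, 32)
3. C_x = 7/2  [line 24·x + 10·y + -64 = 0 ∩ |CE|² = 1073/4]
4. C_y = -2  [line 24·x + 10·y + -64 = 0 ∩ |CE|² = 1073/4]
   → C = (7/2, -2)
5. D_x = -3/4  [D is the midpoint of CE]
6. D_y = 5  [D is the midpoint of CE]
   → D = (-3/4, 5)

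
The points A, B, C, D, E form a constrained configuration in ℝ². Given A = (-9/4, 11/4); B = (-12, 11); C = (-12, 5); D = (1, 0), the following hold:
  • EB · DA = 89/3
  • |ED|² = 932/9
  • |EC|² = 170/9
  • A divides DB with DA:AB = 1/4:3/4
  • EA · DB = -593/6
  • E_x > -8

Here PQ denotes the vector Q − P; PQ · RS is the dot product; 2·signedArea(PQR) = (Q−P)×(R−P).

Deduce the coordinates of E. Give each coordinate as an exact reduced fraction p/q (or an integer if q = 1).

E = (-23/3, 16/3)

1. E_x = -23/3  [line 13/4·x + -11/4·y + 475/12 = 0 ∩ |EC|² = 170/9]
2. E_y = 16/3  [line 13/4·x + -11/4·y + 475/12 = 0 ∩ |EC|² = 170/9]
   → E = (-23/3, 16/3)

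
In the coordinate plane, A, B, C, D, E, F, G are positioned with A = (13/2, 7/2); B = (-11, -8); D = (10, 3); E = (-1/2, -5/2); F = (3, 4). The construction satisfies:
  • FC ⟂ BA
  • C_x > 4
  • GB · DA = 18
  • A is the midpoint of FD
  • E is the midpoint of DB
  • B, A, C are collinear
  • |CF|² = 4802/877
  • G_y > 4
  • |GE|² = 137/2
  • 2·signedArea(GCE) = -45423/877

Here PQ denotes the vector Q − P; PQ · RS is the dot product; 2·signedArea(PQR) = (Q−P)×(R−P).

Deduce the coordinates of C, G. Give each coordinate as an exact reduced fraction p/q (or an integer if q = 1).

1. C_x = 3758/877  [B, A, C are collinear ∩ FC ⟂ BA]
2. C_y = 1793/877  [B, A, C are collinear ∩ FC ⟂ BA]
   → C = (3758/877, 1793/877)
3. G_x = -4  [GB · DA = 18 ∩ 2·signedArea(GCE) = -45423/877]
4. G_y = 5  [GB · DA = 18 ∩ 2·signedArea(GCE) = -45423/877]
   → G = (-4, 5)

C = (3758/877, 1793/877)
G = (-4, 5)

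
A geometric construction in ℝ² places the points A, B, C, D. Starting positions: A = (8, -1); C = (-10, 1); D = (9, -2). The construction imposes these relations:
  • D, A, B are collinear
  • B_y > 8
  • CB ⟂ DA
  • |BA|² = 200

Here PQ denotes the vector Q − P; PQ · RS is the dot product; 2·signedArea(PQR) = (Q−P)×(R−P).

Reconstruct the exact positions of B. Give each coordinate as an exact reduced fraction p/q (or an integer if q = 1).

B = (-2, 9)

1. B_x = -2  [D, A, B are collinear ∩ CB ⟂ DA]
2. B_y = 9  [D, A, B are collinear ∩ CB ⟂ DA]
   → B = (-2, 9)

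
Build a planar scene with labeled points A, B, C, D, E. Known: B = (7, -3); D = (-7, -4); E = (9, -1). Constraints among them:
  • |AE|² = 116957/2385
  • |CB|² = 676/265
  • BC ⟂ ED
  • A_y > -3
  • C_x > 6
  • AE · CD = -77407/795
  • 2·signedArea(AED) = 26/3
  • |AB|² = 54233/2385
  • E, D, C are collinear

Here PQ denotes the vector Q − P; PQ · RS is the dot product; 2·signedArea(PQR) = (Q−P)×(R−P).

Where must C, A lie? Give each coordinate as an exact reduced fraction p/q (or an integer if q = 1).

1. C_x = 1777/265  [E, D, C are collinear ∩ BC ⟂ ED]
2. C_y = -379/265  [E, D, C are collinear ∩ BC ⟂ ED]
   → C = (1777/265, -379/265)
3. A_x = 1777/795  [2·signedArea(AED) = 26/3 ∩ AE · CD = -77407/795]
4. A_y = -2234/795  [2·signedArea(AED) = 26/3 ∩ AE · CD = -77407/795]
   → A = (1777/795, -2234/795)

A = (1777/795, -2234/795)
C = (1777/265, -379/265)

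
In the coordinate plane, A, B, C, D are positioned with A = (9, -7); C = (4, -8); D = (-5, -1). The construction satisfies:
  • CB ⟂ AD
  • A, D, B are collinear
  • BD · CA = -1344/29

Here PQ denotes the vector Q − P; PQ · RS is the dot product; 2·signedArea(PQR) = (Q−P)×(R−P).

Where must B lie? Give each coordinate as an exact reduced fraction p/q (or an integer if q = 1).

1. B_x = 149/29  [A, D, B are collinear ∩ CB ⟂ AD]
2. B_y = -155/29  [A, D, B are collinear ∩ CB ⟂ AD]
   → B = (149/29, -155/29)

B = (149/29, -155/29)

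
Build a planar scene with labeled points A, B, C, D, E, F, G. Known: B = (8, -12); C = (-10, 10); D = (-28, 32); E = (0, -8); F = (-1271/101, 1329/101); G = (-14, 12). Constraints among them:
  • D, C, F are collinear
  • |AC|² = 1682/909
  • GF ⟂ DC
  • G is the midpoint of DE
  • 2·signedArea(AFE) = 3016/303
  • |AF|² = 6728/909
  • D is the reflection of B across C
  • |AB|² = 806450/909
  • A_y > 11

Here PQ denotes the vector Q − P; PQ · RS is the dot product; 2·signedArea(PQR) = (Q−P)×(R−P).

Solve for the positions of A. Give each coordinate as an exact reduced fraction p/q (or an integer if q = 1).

A = (-1097/101, 3349/303)

1. A_x = -1097/101  [line 2137/101·x + 1271/101·y + 27488/303 = 0 ∩ |AB|² = 806450/909]
2. A_y = 3349/303  [line 2137/101·x + 1271/101·y + 27488/303 = 0 ∩ |AB|² = 806450/909]
   → A = (-1097/101, 3349/303)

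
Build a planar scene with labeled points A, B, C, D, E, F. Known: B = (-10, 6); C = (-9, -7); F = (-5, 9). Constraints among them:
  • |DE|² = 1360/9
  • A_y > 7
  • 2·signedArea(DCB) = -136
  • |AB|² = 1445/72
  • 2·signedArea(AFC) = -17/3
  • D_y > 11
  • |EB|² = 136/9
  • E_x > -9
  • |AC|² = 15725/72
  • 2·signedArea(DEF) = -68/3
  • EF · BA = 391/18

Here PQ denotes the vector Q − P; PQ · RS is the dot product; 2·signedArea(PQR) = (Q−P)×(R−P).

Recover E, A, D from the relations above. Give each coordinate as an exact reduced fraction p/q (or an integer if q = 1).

1. A_x = -23/4  [line 16·x + -4·y + 365/3 = 0 ∩ |AB|² = 1445/72]
2. A_y = 89/12  [line 16·x + -4·y + 365/3 = 0 ∩ |AB|² = 1445/72]
   → A = (-23/4, 89/12)
3. E_x = -8  [line -17/4·x + -17/12·y + -272/9 = 0 ∩ |EB|² = 136/9]
4. E_y = 8/3  [line -17/4·x + -17/12·y + -272/9 = 0 ∩ |EB|² = 136/9]
   → E = (-8, 8/3)
5. D_x = 0  [2·signedArea(DEF) = -68/3 ∩ 2·signedArea(DCB) = -136]
6. D_y = 12  [2·signedArea(DEF) = -68/3 ∩ 2·signedArea(DCB) = -136]
   → D = (0, 12)

A = (-23/4, 89/12)
D = (0, 12)
E = (-8, 8/3)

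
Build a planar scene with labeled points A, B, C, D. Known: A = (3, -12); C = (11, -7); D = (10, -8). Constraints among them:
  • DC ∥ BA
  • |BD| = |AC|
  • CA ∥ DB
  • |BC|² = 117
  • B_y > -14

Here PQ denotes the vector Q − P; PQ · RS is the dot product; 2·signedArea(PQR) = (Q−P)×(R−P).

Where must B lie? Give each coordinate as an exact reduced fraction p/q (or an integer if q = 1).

B = (2, -13)

1. B_x = 2  [DC ∥ BA ∩ CA ∥ DB]
2. B_y = -13  [DC ∥ BA ∩ CA ∥ DB]
   → B = (2, -13)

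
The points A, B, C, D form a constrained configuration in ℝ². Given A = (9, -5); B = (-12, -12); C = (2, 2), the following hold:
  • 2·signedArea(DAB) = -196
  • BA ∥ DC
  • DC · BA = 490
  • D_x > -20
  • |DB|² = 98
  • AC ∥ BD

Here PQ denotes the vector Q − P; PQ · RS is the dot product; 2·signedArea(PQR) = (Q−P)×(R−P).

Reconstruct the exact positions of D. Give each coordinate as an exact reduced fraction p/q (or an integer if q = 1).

D = (-19, -5)

1. D_x = -19  [BA ∥ DC ∩ AC ∥ BD]
2. D_y = -5  [BA ∥ DC ∩ AC ∥ BD]
   → D = (-19, -5)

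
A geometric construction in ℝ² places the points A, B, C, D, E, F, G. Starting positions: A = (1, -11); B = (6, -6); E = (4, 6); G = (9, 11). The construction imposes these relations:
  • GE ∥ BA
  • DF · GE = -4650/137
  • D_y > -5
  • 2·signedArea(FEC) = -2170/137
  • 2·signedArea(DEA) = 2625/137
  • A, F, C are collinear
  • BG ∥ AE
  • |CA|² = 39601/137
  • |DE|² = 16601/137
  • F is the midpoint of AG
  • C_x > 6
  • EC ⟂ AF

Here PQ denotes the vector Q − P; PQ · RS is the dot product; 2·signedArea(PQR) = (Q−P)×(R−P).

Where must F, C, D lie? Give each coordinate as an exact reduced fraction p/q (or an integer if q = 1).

C = (933/137, 682/137)
D = (437/137, -682/137)
F = (5, 0)

1. F_x = 5  [F is the midpoint of AG]
2. F_y = 0  [F is the midpoint of AG]
   → F = (5, 0)
3. C_x = 933/137  [A, F, C are collinear ∩ EC ⟂ AF]
4. C_y = 682/137  [A, F, C are collinear ∩ EC ⟂ AF]
   → C = (933/137, 682/137)
5. D_x = 437/137  [2·signedArea(DEA) = 2625/137 ∩ DF · GE = -4650/137]
6. D_y = -682/137  [2·signedArea(DEA) = 2625/137 ∩ DF · GE = -4650/137]
   → D = (437/137, -682/137)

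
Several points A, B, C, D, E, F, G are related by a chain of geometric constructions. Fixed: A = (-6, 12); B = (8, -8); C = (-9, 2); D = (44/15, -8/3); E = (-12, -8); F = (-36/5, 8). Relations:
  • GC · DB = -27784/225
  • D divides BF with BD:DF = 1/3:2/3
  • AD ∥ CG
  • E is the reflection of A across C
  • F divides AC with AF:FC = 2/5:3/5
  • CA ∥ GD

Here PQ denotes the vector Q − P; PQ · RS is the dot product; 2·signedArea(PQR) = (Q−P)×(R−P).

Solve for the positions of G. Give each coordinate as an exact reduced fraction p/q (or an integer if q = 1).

1. G_x = -1/15  [CA ∥ GD ∩ AD ∥ CG]
2. G_y = -38/3  [CA ∥ GD ∩ AD ∥ CG]
   → G = (-1/15, -38/3)

G = (-1/15, -38/3)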